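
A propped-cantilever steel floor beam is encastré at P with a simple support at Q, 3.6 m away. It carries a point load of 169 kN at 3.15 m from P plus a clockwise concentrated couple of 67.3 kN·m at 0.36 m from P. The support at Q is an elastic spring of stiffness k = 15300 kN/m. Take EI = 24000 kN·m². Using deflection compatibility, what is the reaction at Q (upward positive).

Remove the prop at Q; the released (primary) structure is a cantilever built in at P.
Primary-structure tip deflection at Q by superposition:
  point load 169 at a = 3.15: Pa²(3L − a)/(6EI) = 2138/EI
  clockwise couple 67.3 at a = 0.36: M₀a(2L − a)/(2EI) = 82.86/EI
  δ_0 = 2221/EI
Flexibility coefficient — unit upward force at Q: δ_{QQ} = L³/(3EI) = 15.55/EI.
With EI = 24000 kN·m²: δ_0 = 0.092538 m and δ_{QQ} = 0.000648 m/kN.
Compatibility — the spring shortens by R_Q/k under the reaction it provides: δ_0 − R_Q·δ_{QQ} = R_Q/k. With 1/k = 0.000065 m/kN, R_Q = δ_0 / (δ_{QQ} + 1/k) = 0.092538 / (0.000648 + 0.000065) = 129.7 kN.

R_Q = 129.7 kN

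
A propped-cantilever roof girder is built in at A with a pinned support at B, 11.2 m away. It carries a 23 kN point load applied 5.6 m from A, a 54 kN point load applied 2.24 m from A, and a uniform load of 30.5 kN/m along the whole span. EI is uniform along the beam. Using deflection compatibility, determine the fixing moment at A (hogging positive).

M_A = 613.6 kN·m

Remove the prop at B; the released (primary) structure is a cantilever built in at A.
Deflection at B on the released cantilever, summing each load's contribution:
  point load 23 at a = 5.6: Pa²(3L − a)/(6EI) = 3366/EI
  point load 54 at a = 2.24: Pa²(3L − a)/(6EI) = 1416/EI
  UDL 30.5: wL⁴/(8EI) = 59990/EI
  δ_0 = 64773/EI
Flexibility coefficient — unit upward force at B: δ_{BB} = L³/(3EI) = 468.3/EI.
The prop prevents deflection at B: R_B = δ_0/δ_{BB} = 64773/468.3 = 138.3 kN.
Moment equilibrium about A: M_A = Σ(load moments about A) − R_B·L = 2163 − 138.3×11.2 = 613.6 kN·m.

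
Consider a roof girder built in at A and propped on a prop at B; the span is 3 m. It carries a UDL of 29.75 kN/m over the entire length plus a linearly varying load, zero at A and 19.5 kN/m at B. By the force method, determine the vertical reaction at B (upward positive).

R_B = 49.56 kN

Remove the prop at B; the released (primary) structure is a cantilever built in at A.
Primary-structure tip deflection at B by superposition:
  UDL 29.75: wL⁴/(8EI) = 301.2/EI
  triangular load, peak 19.5 at the free end: 11w₀L⁴/(120EI) = 144.8/EI
  δ_0 = 446/EI
Tip deflection under a unit load at B: L³/(3EI) = 9/EI.
The prop prevents deflection at B: R_B = δ_0/δ_{BB} = 446/9 = 49.56 kN.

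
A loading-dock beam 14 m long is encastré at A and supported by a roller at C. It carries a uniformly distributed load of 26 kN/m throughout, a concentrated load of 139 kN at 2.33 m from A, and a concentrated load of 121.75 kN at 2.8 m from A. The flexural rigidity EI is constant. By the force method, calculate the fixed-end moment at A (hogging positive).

Choose R_C as the redundant. The primary structure is the cantilever fixed at A.
Free-end deflection of the primary structure under the applied loading (downward +):
  UDL 26: wL⁴/(8EI) = 124852/EI
  point load 139 at a = 2.33: Pa²(3L − a)/(6EI) = 4989/EI
  point load 121.75 at a = 2.8: Pa²(3L − a)/(6EI) = 6236/EI
  δ_0 = 136077/EI
Tip deflection under a unit load at C: L³/(3EI) = 914.7/EI.
Compatibility at C: δ_0 − R_C·δ_{CC} = 0, so R_C = 136077/914.7 = 148.8 kN.
Moment equilibrium about A: M_A = Σ(load moments about A) − R_C·L = 3213 − 148.8×14 = 1130 kN·m.

M_A = 1130 kN·m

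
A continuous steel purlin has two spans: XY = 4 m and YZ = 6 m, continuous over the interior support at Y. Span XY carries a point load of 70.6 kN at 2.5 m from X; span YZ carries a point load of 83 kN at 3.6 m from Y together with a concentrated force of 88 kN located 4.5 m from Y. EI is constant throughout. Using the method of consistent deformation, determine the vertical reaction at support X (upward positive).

Take M_Y as the redundant. Released structure: two simple spans XY and YZ with a hinge at Y.
Rotations at Y on the released spans (each span's end-slope, ×1/EI):
  span XY: point load 70.6 at a = 2.5: Pab(L + a)/(6LEI) = 71.7/EI
  span YZ: point load 83 at a = 3.6: Pab(L + b)/(6LEI) = 167.3/EI
  span YZ: point load 88 at a = 4.5: Pab(L + b)/(6LEI) = 123.8/EI
  relative rotation θ_0 = (71.7 + 291.1)/EI = 362.8/EI
A unit hogging moment at Y produces rotation L₁/(3EI) + L₂/(3EI) = 3.333/EI.
Slope continuity at Y: θ_0 = M_Y·3.333/EI, so M_Y = 362.8/3.333 = 108.8 kN·m (hogging).
Span XY, ΣM about X with M_Y applied at Y: R_Y^{XY}·4 = 176.5 + 108.8, so R_Y^{XY} = 71.33 kN and R_X = 70.6 − 71.33 = -0.7336 kN.

R_X = -0.7336 kN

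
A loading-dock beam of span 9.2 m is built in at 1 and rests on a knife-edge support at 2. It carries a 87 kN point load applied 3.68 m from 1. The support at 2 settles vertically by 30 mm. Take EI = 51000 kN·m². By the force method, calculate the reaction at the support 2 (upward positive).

R_2 = 12.2 kN

Remove the prop at 2; the released (primary) structure is a cantilever built in at 1.
Deflection at 2 on the released cantilever, summing each load's contribution:
  point load 87 at a = 3.68: Pa²(3L − a)/(6EI) = 4697/EI
Flexibility coefficient — unit upward force at 2: δ_{22} = L³/(3EI) = 259.6/EI.
With EI = 51000 kN·m²: δ_0 = 0.092099 m and δ_{22} = 0.005089 m/kN.
Compatibility — the beam at 2 must follow the support down by 0.03 m: δ_0 − R_2·δ_{22} = 0.03, so R_2 = (0.092099 − 0.03)/0.005089 = 12.2 kN.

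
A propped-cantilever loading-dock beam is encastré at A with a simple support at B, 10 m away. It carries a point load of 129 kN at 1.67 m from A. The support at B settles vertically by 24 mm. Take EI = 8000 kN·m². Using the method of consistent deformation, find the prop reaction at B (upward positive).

Take the reaction at B as the redundant and release it; the primary structure is a cantilever fixed at A.
Free-end deflection of the primary structure under the applied loading (downward +):
  point load 129 at a = 1.67: Pa²(3L − a)/(6EI) = 1699/EI
Tip deflection under a unit load at B: L³/(3EI) = 333.3/EI.
With EI = 8000 kN·m²: δ_0 = 0.21234 m and δ_{BB} = 0.041667 m/kN.
Compatibility — the beam at B must follow the support down by 0.024 m: δ_0 − R_B·δ_{BB} = 0.024, so R_B = (0.21234 − 0.024)/0.041667 = 4.52 kN.

R_B = 4.52 kN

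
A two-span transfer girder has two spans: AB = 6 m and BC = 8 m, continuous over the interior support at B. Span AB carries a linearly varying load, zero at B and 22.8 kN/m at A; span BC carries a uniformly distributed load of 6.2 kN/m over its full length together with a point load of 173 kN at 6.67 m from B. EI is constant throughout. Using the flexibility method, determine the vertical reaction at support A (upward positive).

R_A = 26.8 kN

Release continuity at B by inserting a hinge; the redundant is the internal moment M_B. The primary structure is two simply-supported spans AB and BC.
Discontinuity in slope at B on the released structure — sum the simple-span end rotations:
  span AB: triangular load, peak 22.8: 7w₀L³/(360EI) = 95.76/EI
  span BC: UDL 6.2: wL³/(24EI) = 132.3/EI
  span BC: point load 173 at a = 6.67: Pab(L + b)/(6LEI) = 298.3/EI
  relative rotation θ_0 = (95.76 + 430.6)/EI = 526.3/EI
A unit hogging moment at B produces rotation L₁/(3EI) + L₂/(3EI) = 4.667/EI.
Slope continuity at B: θ_0 = M_B·4.667/EI, so M_B = 526.3/4.667 = 112.8 kN·m (hogging).
Span AB, ΣM about A with M_B applied at B: R_B^{AB}·6 = 136.8 + 112.8, so R_B^{AB} = 41.6 kN and R_A = 68.4 − 41.6 = 26.8 kN.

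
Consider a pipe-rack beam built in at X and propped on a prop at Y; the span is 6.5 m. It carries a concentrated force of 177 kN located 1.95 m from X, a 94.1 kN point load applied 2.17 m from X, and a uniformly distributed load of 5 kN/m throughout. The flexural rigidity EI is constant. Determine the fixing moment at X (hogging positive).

Release the roller at Y. Primary structure: cantilever fixed at X.
Deflection at Y on the released cantilever, summing each load's contribution:
  point load 177 at a = 1.95: Pa²(3L − a)/(6EI) = 1969/EI
  point load 94.1 at a = 2.17: Pa²(3L − a)/(6EI) = 1280/EI
  UDL 5: wL⁴/(8EI) = 1116/EI
  δ_0 = 4364/EI
Tip deflection under a unit load at Y: L³/(3EI) = 91.54/EI.
The prop prevents deflection at Y: R_Y = δ_0/δ_{YY} = 4364/91.54 = 47.67 kN.
Moment equilibrium about X: M_X = Σ(load moments about X) − R_Y·L = 655 − 47.67×6.5 = 345.1 kN·m.

M_X = 345.1 kN·m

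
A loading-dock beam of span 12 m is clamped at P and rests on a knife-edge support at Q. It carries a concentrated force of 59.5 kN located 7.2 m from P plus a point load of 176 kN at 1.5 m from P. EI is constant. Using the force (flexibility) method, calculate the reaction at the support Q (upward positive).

R_Q = 29.66 kN

Release the roller at Q. Primary structure: cantilever fixed at P.
Deflection at Q on the released cantilever, summing each load's contribution:
  point load 59.5 at a = 7.2: Pa²(3L − a)/(6EI) = 14806/EI
  point load 176 at a = 1.5: Pa²(3L − a)/(6EI) = 2277/EI
  δ_0 = 17083/EI
Tip deflection under a unit load at Q: L³/(3EI) = 576/EI.
The prop prevents deflection at Q: R_Q = δ_0/δ_{QQ} = 17083/576 = 29.66 kN.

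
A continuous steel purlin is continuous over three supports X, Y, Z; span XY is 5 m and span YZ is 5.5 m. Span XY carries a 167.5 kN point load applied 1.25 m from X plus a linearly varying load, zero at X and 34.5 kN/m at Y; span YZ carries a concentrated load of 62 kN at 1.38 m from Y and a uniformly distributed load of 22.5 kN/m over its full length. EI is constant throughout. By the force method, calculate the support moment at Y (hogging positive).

Take M_Y as the redundant. Released structure: two simple spans XY and YZ with a hinge at Y.
End slopes at the hinge Y, treating each span as simply supported:
  span XY: point load 167.5 at a = 1.25: Pab(L + a)/(6LEI) = 163.6/EI
  span XY: triangular load, peak 34.5: w₀L³/(45EI) = 95.83/EI
  span YZ: point load 62 at a = 1.38: Pab(L + b)/(6LEI) = 102.8/EI
  span YZ: UDL 22.5: wL³/(24EI) = 156/EI
  relative rotation θ_0 = (259.4 + 258.7)/EI = 518.1/EI
A unit hogging moment at Y produces rotation L₁/(3EI) + L₂/(3EI) = 3.5/EI.
Slope continuity at Y: θ_0 = M_Y·3.5/EI, so M_Y = 518.1/3.5 = 148 kN·m (hogging).

M_Y = 148 kN·m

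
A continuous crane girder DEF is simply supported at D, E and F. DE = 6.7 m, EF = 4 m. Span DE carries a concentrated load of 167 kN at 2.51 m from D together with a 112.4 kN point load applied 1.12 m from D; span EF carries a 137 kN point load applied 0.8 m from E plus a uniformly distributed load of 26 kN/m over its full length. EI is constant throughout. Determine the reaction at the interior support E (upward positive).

R_E = 322.8 kN

Take M_E as the redundant. Released structure: two simple spans DE and EF with a hinge at E.
End slopes at the hinge E, treating each span as simply supported:
  span DE: point load 167 at a = 2.51: Pab(L + a)/(6LEI) = 402.4/EI
  span DE: point load 112.4 at a = 1.12: Pab(L + a)/(6LEI) = 136.6/EI
  span EF: point load 137 at a = 0.8: Pab(L + b)/(6LEI) = 105.2/EI
  span EF: UDL 26: wL³/(24EI) = 69.33/EI
  relative rotation θ_0 = (539 + 174.5)/EI = 713.6/EI
A unit hogging moment at E produces rotation L₁/(3EI) + L₂/(3EI) = 3.567/EI.
Compatibility: M_E·(L₁+L₂)/(3EI) = θ_0, giving M_E = 200.1 kN·m (hogging).
Span DE, ΣM about D with M_E applied at E: R_E^{DE}·6.7 = 545.1 + 200.1, so R_E^{DE} = 111.2 kN and R_D = 279.4 − 111.2 = 168.2 kN.
Span EF, ΣM about F: R_E^{EF}·4 = 646.4 + 200.1, so R_E^{EF} = 211.6 kN and R_F = 241 − 211.6 = 29.38 kN.
R_E = 111.2 + 211.6 = 322.8 kN.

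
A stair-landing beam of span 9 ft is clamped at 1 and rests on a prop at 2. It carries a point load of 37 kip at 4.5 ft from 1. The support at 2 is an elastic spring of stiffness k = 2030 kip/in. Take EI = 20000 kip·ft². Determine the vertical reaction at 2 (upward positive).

R_2 = 11.52 kip

Take the reaction at 2 as the redundant and release it; the primary structure is a cantilever fixed at 1.
Primary-structure tip deflection at 2 by superposition:
  point load 37 at a = 4.5: Pa²(3L − a)/(6EI) = 2810/EI
Tip deflection under a unit load at 2: L³/(3EI) = 243/EI.
With EI = 20000 kip·ft²: δ_0 = 0.14048 ft and δ_{22} = 0.01215 ft/kip.
Compatibility — the spring shortens by R_2/k under the reaction it provides: δ_0 − R_2·δ_{22} = R_2/k. With 1/k = 1/(2030×12) ft/kip = 0.000041 ft/kip, R_2 = δ_0 / (δ_{22} + 1/k) = 0.14048 / (0.01215 + 0.000041) = 11.52 kip.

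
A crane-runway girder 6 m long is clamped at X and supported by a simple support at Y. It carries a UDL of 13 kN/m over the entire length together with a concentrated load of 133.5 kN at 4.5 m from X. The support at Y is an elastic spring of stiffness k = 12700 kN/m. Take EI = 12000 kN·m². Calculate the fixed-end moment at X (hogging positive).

M_X = 161.2 kN·m

Remove the prop at Y; the released (primary) structure is a cantilever built in at X.
Primary-structure tip deflection at Y by superposition:
  UDL 13: wL⁴/(8EI) = 2106/EI
  point load 133.5 at a = 4.5: Pa²(3L − a)/(6EI) = 6083/EI
  δ_0 = 8189/EI
Tip deflection under a unit load at Y: L³/(3EI) = 72/EI.
With EI = 12000 kN·m²: δ_0 = 0.68238 m and δ_{YY} = 0.006 m/kN.
Compatibility — the spring shortens by R_Y/k under the reaction it provides: δ_0 − R_Y·δ_{YY} = R_Y/k. With 1/k = 0.000079 m/kN, R_Y = δ_0 / (δ_{YY} + 1/k) = 0.68238 / (0.006 + 0.000079) = 112.3 kN.
Moment equilibrium about X: M_X = Σ(load moments about X) − R_Y·L = 834.8 − 112.3×6 = 161.2 kN·m.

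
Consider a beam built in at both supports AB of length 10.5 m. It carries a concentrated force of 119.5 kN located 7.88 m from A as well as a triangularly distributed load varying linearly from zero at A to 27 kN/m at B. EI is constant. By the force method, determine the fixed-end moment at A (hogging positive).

Take the two fixed-end moments M_A, M_B as redundants; the released structure is the simple span AB.
Simple-span end rotations at A and B under the given loads:
  at A: point load 119.5 at a = 7.88: Pab(L + b)/(6LEI) = 513.8/EI
  at B: point load 119.5 at a = 7.88: Pab(L + a)/(6LEI) = 719.8/EI
  at A: triangular load, peak 27: 7w₀L³/(360EI) = 607.8/EI
  at B: triangular load, peak 27: w₀L³/(45EI) = 694.6/EI
  θ_A0 = 1122/EI,  θ_B0 = 1414/EI
Flexibility coefficients: a unit moment at one end gives L/(3EI) there and L/(6EI) at the far end, so f₁₁ = f₂₂ = 3.5/EI and f₁₂ = f₂₁ = 1.75/EI.
Compatibility — zero rotation at each built-in end:
  3.5 M_A + 1.75 M_B = 1122
  1.75 M_A + 3.5 M_B = 1414
Solving the pair gives M_A = 157.9 kN·m and M_B = 325.2 kN·m (hogging).

M_A = 157.9 kN·m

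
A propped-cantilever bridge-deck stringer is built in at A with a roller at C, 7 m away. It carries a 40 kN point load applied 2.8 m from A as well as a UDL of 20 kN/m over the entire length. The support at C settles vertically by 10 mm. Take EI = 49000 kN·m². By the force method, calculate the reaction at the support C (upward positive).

Choose R_C as the redundant. The primary structure is the cantilever fixed at A.
Downward deflection at the released point C due to the loads:
  point load 40 at a = 2.8: Pa²(3L − a)/(6EI) = 951.3/EI
  UDL 20: wL⁴/(8EI) = 6002/EI
  δ_0 = 6954/EI
Tip deflection under a unit load at C: L³/(3EI) = 114.3/EI.
With EI = 49000 kN·m²: δ_0 = 0.14191 m and δ_{CC} = 0.002333 m/kN.
Compatibility — the beam at C must follow the support down by 0.01 m: δ_0 − R_C·δ_{CC} = 0.01, so R_C = (0.14191 − 0.01)/0.002333 = 56.53 kN.

R_C = 56.53 kN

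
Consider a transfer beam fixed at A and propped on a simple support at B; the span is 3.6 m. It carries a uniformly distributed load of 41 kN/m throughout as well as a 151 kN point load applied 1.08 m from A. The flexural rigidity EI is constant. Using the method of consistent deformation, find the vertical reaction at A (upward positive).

Remove the prop at B; the released (primary) structure is a cantilever built in at A.
Primary-structure tip deflection at B by superposition:
  UDL 41: wL⁴/(8EI) = 860.8/EI
  point load 151 at a = 1.08: Pa²(3L − a)/(6EI) = 285.3/EI
  δ_0 = 1146/EI
Tip deflection under a unit load at B: L³/(3EI) = 15.55/EI.
Compatibility at B: δ_0 − R_B·δ_{BB} = 0, so R_B = 1146/15.55 = 73.7 kN.
Vertical equilibrium: R_A = ΣP − R_B = 298.6 − 73.7 = 224.9 kN.

R_A = 224.9 kN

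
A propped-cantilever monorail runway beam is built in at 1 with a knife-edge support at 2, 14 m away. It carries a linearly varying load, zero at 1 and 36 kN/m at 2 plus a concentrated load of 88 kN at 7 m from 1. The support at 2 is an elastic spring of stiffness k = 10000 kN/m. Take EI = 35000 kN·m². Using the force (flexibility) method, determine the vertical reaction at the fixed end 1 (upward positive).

R_1 = 174.5 kN

Take the reaction at 2 as the redundant and release it; the primary structure is a cantilever fixed at 1.
Free-end deflection of the primary structure under the applied loading (downward +):
  triangular load, peak 36 at the free end: 11w₀L⁴/(120EI) = 126773/EI
  point load 88 at a = 7: Pa²(3L − a)/(6EI) = 25153/EI
  δ_0 = 151926/EI
Flexibility coefficient — unit upward force at 2: δ_{22} = L³/(3EI) = 914.7/EI.
With EI = 35000 kN·m²: δ_0 = 4.3407 m and δ_{22} = 0.026133 m/kN.
Compatibility — the spring shortens by R_2/k under the reaction it provides: δ_0 − R_2·δ_{22} = R_2/k. With 1/k = 0.0001 m/kN, R_2 = δ_0 / (δ_{22} + 1/k) = 4.3407 / (0.026133 + 0.0001) = 165.5 kN.
Vertical equilibrium: R_1 = ΣP − R_2 = 340 − 165.5 = 174.5 kN.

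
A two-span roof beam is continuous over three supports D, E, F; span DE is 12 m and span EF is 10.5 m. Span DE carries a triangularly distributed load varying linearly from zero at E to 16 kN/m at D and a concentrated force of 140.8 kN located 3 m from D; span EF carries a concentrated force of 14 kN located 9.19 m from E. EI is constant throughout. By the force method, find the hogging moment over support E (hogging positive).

M_E = 181.5 kN·m

Take M_E as the redundant. Released structure: two simple spans DE and EF with a hinge at E.
End slopes at the hinge E, treating each span as simply supported:
  span DE: triangular load, peak 16: 7w₀L³/(360EI) = 537.6/EI
  span DE: point load 140.8 at a = 3: Pab(L + a)/(6LEI) = 792/EI
  span EF: point load 14 at a = 9.19: Pab(L + b)/(6LEI) = 31.6/EI
  relative rotation θ_0 = (1330 + 31.6)/EI = 1361/EI
A unit hogging moment at E produces rotation L₁/(3EI) + L₂/(3EI) = 7.5/EI.
Compatibility: M_E·(L₁+L₂)/(3EI) = θ_0, giving M_E = 181.5 kN·m (hogging).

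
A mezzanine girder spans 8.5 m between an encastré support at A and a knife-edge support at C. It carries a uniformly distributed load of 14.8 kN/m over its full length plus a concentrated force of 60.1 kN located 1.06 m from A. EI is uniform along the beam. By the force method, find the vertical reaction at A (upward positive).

R_A = 137.4 kN

Choose R_C as the redundant. The primary structure is the cantilever fixed at A.
Deflection at C on the released cantilever, summing each load's contribution:
  UDL 14.8: wL⁴/(8EI) = 9657/EI
  point load 60.1 at a = 1.06: Pa²(3L − a)/(6EI) = 275.1/EI
  δ_0 = 9932/EI
Tip deflection under a unit load at C: L³/(3EI) = 204.7/EI.
Compatibility at C: δ_0 − R_C·δ_{CC} = 0, so R_C = 9932/204.7 = 48.52 kN.
Vertical equilibrium: R_A = ΣP − R_C = 185.9 − 48.52 = 137.4 kN.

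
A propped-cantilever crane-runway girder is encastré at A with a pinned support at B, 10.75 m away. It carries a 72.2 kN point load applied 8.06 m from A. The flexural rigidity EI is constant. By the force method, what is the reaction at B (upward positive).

Choose R_B as the redundant. The primary structure is the cantilever fixed at A.
Primary-structure tip deflection at B by superposition:
  point load 72.2 at a = 8.06: Pa²(3L − a)/(6EI) = 18910/EI
Tip deflection under a unit load at B: L³/(3EI) = 414.1/EI.
Compatibility at B: δ_0 − R_B·δ_{BB} = 0, so R_B = 18910/414.1 = 45.67 kN.

R_B = 45.67 kN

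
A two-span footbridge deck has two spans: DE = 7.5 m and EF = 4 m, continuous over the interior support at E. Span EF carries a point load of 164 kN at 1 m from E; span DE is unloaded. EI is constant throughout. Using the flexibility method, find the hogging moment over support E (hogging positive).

Take M_E as the redundant. Released structure: two simple spans DE and EF with a hinge at E.
Rotations at E on the released spans (each span's end-slope, ×1/EI):
  span EF: point load 164 at a = 1: Pab(L + b)/(6LEI) = 143.5/EI
  relative rotation θ_0 = (0 + 143.5)/EI = 143.5/EI
A unit hogging moment at E produces rotation L₁/(3EI) + L₂/(3EI) = 3.833/EI.
Slope continuity at E: θ_0 = M_E·3.833/EI, so M_E = 143.5/3.833 = 37.43 kN·m (hogging).

M_E = 37.43 kN·m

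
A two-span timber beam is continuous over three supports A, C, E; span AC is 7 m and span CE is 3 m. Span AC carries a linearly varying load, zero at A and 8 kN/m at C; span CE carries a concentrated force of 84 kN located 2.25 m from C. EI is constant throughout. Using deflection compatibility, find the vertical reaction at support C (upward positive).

Insert a hinge at C; M_C is the redundant, and each span becomes simply supported.
Rotations at C on the released spans (each span's end-slope, ×1/EI):
  span AC: triangular load, peak 8: w₀L³/(45EI) = 60.98/EI
  span CE: point load 84 at a = 2.25: Pab(L + b)/(6LEI) = 29.53/EI
  relative rotation θ_0 = (60.98 + 29.53)/EI = 90.51/EI
A unit hogging moment at C produces rotation L₁/(3EI) + L₂/(3EI) = 3.333/EI.
Slope continuity at C: θ_0 = M_C·3.333/EI, so M_C = 90.51/3.333 = 27.15 kN·m (hogging).
Span AC, ΣM about A with M_C applied at C: R_C^{AC}·7 = 130.7 + 27.15, so R_C^{AC} = 22.55 kN and R_A = 28 − 22.55 = 5.454 kN.
Span CE, ΣM about E: R_C^{CE}·3 = 63 + 27.15, so R_C^{CE} = 30.05 kN and R_E = 84 − 30.05 = 53.95 kN.
R_C = 22.55 + 30.05 = 52.6 kN.

R_C = 52.6 kN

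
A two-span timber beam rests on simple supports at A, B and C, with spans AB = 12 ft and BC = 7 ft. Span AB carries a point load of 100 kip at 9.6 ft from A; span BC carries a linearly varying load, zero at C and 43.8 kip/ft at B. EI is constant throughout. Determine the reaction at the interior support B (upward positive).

Release continuity at B by inserting a hinge; the redundant is the internal moment M_B. The primary structure is two simply-supported spans AB and BC.
End slopes at the hinge B, treating each span as simply supported:
  span AB: point load 100 at a = 9.6: Pab(L + a)/(6LEI) = 691.2/EI
  span BC: triangular load, peak 43.8: w₀L³/(45EI) = 333.9/EI
  relative rotation θ_0 = (691.2 + 333.9)/EI = 1025/EI
A unit hogging moment at B produces rotation L₁/(3EI) + L₂/(3EI) = 6.333/EI.
Slope continuity at B: θ_0 = M_B·6.333/EI, so M_B = 1025/6.333 = 161.9 kip·ft (hogging).
Span AB, ΣM about A with M_B applied at B: R_B^{AB}·12 = 960 + 161.9, so R_B^{AB} = 93.49 kip and R_A = 100 − 93.49 = 6.512 kip.
Span BC, ΣM about C: R_B^{BC}·7 = 715.4 + 161.9, so R_B^{BC} = 125.3 kip and R_C = 153.3 − 125.3 = 27.98 kip.
R_B = 93.49 + 125.3 = 218.8 kip.

R_B = 218.8 kip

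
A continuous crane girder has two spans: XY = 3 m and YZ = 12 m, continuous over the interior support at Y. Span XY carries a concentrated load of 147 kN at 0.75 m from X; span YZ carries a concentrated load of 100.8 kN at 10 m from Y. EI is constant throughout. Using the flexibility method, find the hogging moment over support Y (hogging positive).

M_Y = 88.74 kN·m

Insert a hinge at Y; M_Y is the redundant, and each span becomes simply supported.
End slopes at the hinge Y, treating each span as simply supported:
  span XY: point load 147 at a = 0.75: Pab(L + a)/(6LEI) = 51.68/EI
  span YZ: point load 100.8 at a = 10: Pab(L + b)/(6LEI) = 392/EI
  relative rotation θ_0 = (51.68 + 392)/EI = 443.7/EI
A unit hogging moment at Y produces rotation L₁/(3EI) + L₂/(3EI) = 5/EI.
Compatibility: M_Y·(L₁+L₂)/(3EI) = θ_0, giving M_Y = 88.74 kN·m (hogging).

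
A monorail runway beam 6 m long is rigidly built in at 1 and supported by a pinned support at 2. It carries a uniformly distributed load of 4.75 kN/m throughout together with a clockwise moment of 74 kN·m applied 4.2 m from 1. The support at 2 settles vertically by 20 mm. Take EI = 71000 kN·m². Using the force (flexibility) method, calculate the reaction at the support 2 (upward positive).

R_2 = 7.8 kN

Remove the prop at 2; the released (primary) structure is a cantilever built in at 1.
Deflection at 2 on the released cantilever, summing each load's contribution:
  UDL 4.75: wL⁴/(8EI) = 769.5/EI
  clockwise couple 74 at a = 4.2: M₀a(2L − a)/(2EI) = 1212/EI
  δ_0 = 1982/EI
Tip deflection under a unit load at 2: L³/(3EI) = 72/EI.
With EI = 71000 kN·m²: δ_0 = 0.02791 m and δ_{22} = 0.001014 m/kN.
Compatibility — the beam at 2 must follow the support down by 0.02 m: δ_0 − R_2·δ_{22} = 0.02, so R_2 = (0.02791 − 0.02)/0.001014 = 7.8 kN.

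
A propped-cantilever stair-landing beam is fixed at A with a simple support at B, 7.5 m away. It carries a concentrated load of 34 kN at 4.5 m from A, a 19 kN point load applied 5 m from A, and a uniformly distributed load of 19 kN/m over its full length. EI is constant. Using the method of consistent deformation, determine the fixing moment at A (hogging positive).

Take the reaction at B as the redundant and release it; the primary structure is a cantilever fixed at A.
Downward deflection at the released point B due to the loads:
  point load 34 at a = 4.5: Pa²(3L − a)/(6EI) = 2066/EI
  point load 19 at a = 5: Pa²(3L − a)/(6EI) = 1385/EI
  UDL 19: wL⁴/(8EI) = 7515/EI
  δ_0 = 10966/EI
Tip deflection under a unit load at B: L³/(3EI) = 140.6/EI.
Compatibility at B: δ_0 − R_B·δ_{BB} = 0, so R_B = 10966/140.6 = 77.98 kN.
Moment equilibrium about A: M_A = Σ(load moments about A) − R_B·L = 782.4 − 77.98×7.5 = 197.5 kN·m.

M_A = 197.5 kN·m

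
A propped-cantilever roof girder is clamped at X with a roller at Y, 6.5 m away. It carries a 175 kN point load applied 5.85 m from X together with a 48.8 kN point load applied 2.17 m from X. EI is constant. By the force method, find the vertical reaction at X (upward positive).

R_X = 67.71 kN

Take the reaction at Y as the redundant and release it; the primary structure is a cantilever fixed at X.
Free-end deflection of the primary structure under the applied loading (downward +):
  point load 175 at a = 5.85: Pa²(3L − a)/(6EI) = 13625/EI
  point load 48.8 at a = 2.17: Pa²(3L − a)/(6EI) = 663.7/EI
  δ_0 = 14289/EI
Tip deflection under a unit load at Y: L³/(3EI) = 91.54/EI.
Compatibility at Y: δ_0 − R_Y·δ_{YY} = 0, so R_Y = 14289/91.54 = 156.1 kN.
Vertical equilibrium: R_X = ΣP − R_Y = 223.8 − 156.1 = 67.71 kN.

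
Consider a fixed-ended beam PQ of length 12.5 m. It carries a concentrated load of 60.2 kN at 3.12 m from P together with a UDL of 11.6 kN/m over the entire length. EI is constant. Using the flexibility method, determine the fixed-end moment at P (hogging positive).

Take the two fixed-end moments M_P, M_Q as redundants; the released structure is the simple span PQ.
End rotations of the released simple span under the applied load (×1/EI):
  at P: point load 60.2 at a = 3.12: Pab(L + b)/(6LEI) = 514/EI
  at Q: point load 60.2 at a = 3.12: Pab(L + a)/(6LEI) = 366.9/EI
  at P: UDL 11.6: wL³/(24EI) = 944/EI
  at Q: UDL 11.6: wL³/(24EI) = 944/EI
  θ_P0 = 1458/EI,  θ_Q0 = 1311/EI
Flexibility coefficients: a unit moment at one end gives L/(3EI) there and L/(6EI) at the far end, so f₁₁ = f₂₂ = 4.167/EI and f₁₂ = f₂₁ = 2.083/EI.
Compatibility — zero rotation at each built-in end:
  4.167 M_P + 2.083 M_Q = 1458
  2.083 M_P + 4.167 M_Q = 1311
Solving the pair gives M_P = 256.8 kN·m and M_Q = 186.2 kN·m (hogging).

M_P = 256.8 kN·m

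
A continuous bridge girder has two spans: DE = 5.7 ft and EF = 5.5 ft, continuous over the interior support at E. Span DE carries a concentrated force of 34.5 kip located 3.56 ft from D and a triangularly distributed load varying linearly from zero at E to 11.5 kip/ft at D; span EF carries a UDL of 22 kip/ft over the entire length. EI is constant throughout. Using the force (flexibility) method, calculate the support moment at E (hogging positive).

M_E = 71.01 kip·ft

Release continuity at E by inserting a hinge; the redundant is the internal moment M_E. The primary structure is two simply-supported spans DE and EF.
Rotations at E on the released spans (each span's end-slope, ×1/EI):
  span DE: point load 34.5 at a = 3.56: Pab(L + a)/(6LEI) = 71.17/EI
  span DE: triangular load, peak 11.5: 7w₀L³/(360EI) = 41.41/EI
  span EF: UDL 22: wL³/(24EI) = 152.5/EI
  relative rotation θ_0 = (112.6 + 152.5)/EI = 265.1/EI
A unit hogging moment at E produces rotation L₁/(3EI) + L₂/(3EI) = 3.733/EI.
Slope continuity at E: θ_0 = M_E·3.733/EI, so M_E = 265.1/3.733 = 71.01 kip·ft (hogging).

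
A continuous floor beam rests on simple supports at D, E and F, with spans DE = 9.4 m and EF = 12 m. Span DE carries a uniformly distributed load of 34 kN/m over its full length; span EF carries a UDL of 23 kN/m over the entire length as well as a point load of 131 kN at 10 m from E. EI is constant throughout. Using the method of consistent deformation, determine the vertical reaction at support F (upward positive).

R_F = 208.1 kN

Release continuity at E by inserting a hinge; the redundant is the internal moment M_E. The primary structure is two simply-supported spans DE and EF.
Discontinuity in slope at E on the released structure — sum the simple-span end rotations:
  span DE: UDL 34: wL³/(24EI) = 1177/EI
  span EF: UDL 23: wL³/(24EI) = 1656/EI
  span EF: point load 131 at a = 10: Pab(L + b)/(6LEI) = 509.4/EI
  relative rotation θ_0 = (1177 + 2165)/EI = 3342/EI
A unit hogging moment at E produces rotation L₁/(3EI) + L₂/(3EI) = 7.133/EI.
Slope continuity at E: θ_0 = M_E·7.133/EI, so M_E = 3342/7.133 = 468.5 kN·m (hogging).
Span EF, ΣM about F: R_E^{EF}·12 = 1918 + 468.5, so R_E^{EF} = 198.9 kN and R_F = 407 − 198.9 = 208.1 kN.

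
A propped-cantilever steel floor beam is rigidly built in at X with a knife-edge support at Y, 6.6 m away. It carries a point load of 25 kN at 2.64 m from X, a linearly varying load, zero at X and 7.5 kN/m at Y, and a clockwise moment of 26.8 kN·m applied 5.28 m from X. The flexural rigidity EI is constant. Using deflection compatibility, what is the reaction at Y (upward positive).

R_Y = 24.66 kN

Remove the prop at Y; the released (primary) structure is a cantilever built in at X.
Primary-structure tip deflection at Y by superposition:
  point load 25 at a = 2.64: Pa²(3L − a)/(6EI) = 498.3/EI
  triangular load, peak 7.5 at the free end: 11w₀L⁴/(120EI) = 1305/EI
  clockwise couple 26.8 at a = 5.28: M₀a(2L − a)/(2EI) = 560.4/EI
  δ_0 = 2363/EI
Flexibility coefficient — unit upward force at Y: δ_{YY} = L³/(3EI) = 95.83/EI.
Compatibility at Y: δ_0 − R_Y·δ_{YY} = 0, so R_Y = 2363/95.83 = 24.66 kN.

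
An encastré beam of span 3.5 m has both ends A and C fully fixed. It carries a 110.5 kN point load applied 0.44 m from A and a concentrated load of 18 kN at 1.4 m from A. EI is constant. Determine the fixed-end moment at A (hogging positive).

M_A = 46.24 kN·m

Release both end moments; the primary structure is a simply-supported span AC with redundants M_A and M_C.
Simple-span end rotations at A and C under the given loads:
  at A: point load 110.5 at a = 0.44: Pab(L + b)/(6LEI) = 46.48/EI
  at C: point load 110.5 at a = 0.44: Pab(L + a)/(6LEI) = 27.91/EI
  at A: point load 18 at a = 1.4: Pab(L + b)/(6LEI) = 14.11/EI
  at C: point load 18 at a = 1.4: Pab(L + a)/(6LEI) = 12.35/EI
  θ_A0 = 60.59/EI,  θ_C0 = 40.26/EI
Flexibility coefficients: a unit moment at one end gives L/(3EI) there and L/(6EI) at the far end, so f₁₁ = f₂₂ = 1.167/EI and f₁₂ = f₂₁ = 0.5833/EI.
Compatibility — zero rotation at each built-in end:
  1.167 M_A + 0.5833 M_C = 60.59
  0.5833 M_A + 1.167 M_C = 40.26
Solving the pair gives M_A = 46.24 kN·m and M_C = 11.39 kN·m (hogging).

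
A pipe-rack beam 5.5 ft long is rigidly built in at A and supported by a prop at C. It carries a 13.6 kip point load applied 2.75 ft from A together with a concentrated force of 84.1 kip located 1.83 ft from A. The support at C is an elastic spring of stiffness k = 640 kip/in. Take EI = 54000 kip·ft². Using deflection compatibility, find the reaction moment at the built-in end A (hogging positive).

Take the reaction at C as the redundant and release it; the primary structure is a cantilever fixed at A.
Free-end deflection of the primary structure under the applied loading (downward +):
  point load 13.6 at a = 2.75: Pa²(3L − a)/(6EI) = 235.7/EI
  point load 84.1 at a = 1.83: Pa²(3L − a)/(6EI) = 688.6/EI
  δ_0 = 924.3/EI
Flexibility coefficient — unit upward force at C: δ_{CC} = L³/(3EI) = 55.46/EI.
With EI = 54000 kip·ft²: δ_0 = 0.017117 ft and δ_{CC} = 0.001027 ft/kip.
Compatibility — the spring shortens by R_C/k under the reaction it provides: δ_0 − R_C·δ_{CC} = R_C/k. With 1/k = 1/(640×12) ft/kip = 0.00013 ft/kip, R_C = δ_0 / (δ_{CC} + 1/k) = 0.017117 / (0.001027 + 0.00013) = 14.79 kip.
Moment equilibrium about A: M_A = Σ(load moments about A) − R_C·L = 191.3 − 14.79×5.5 = 109.9 kip·ft.

M_A = 109.9 kip·ft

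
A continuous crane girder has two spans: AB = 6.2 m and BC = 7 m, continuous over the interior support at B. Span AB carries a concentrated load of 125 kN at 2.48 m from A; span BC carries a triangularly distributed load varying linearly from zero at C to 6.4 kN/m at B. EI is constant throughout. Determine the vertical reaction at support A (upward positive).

Insert a hinge at B; M_B is the redundant, and each span becomes simply supported.
End slopes at the hinge B, treating each span as simply supported:
  span AB: point load 125 at a = 2.48: Pab(L + a)/(6LEI) = 269.1/EI
  span BC: triangular load, peak 6.4: w₀L³/(45EI) = 48.78/EI
  relative rotation θ_0 = (269.1 + 48.78)/EI = 317.9/EI
A unit hogging moment at B produces rotation L₁/(3EI) + L₂/(3EI) = 4.4/EI.
Compatibility: M_B·(L₁+L₂)/(3EI) = θ_0, giving M_B = 72.24 kN·m (hogging).
Span AB, ΣM about A with M_B applied at B: R_B^{AB}·6.2 = 310 + 72.24, so R_B^{AB} = 61.65 kN and R_A = 125 − 61.65 = 63.35 kN.

R_A = 63.35 kN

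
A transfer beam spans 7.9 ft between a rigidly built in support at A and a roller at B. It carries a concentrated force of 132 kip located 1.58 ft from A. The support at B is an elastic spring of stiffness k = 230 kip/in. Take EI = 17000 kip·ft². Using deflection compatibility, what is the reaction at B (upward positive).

R_B = 7.125 kip

Choose R_B as the redundant. The primary structure is the cantilever fixed at A.
Deflection at B on the released cantilever, summing each load's contribution:
  point load 132 at a = 1.58: Pa²(3L − a)/(6EI) = 1215/EI
Tip deflection under a unit load at B: L³/(3EI) = 164.3/EI.
With EI = 17000 kip·ft²: δ_0 = 0.071462 ft and δ_{BB} = 0.009667 ft/kip.
Compatibility — the spring shortens by R_B/k under the reaction it provides: δ_0 − R_B·δ_{BB} = R_B/k. With 1/k = 1/(230×12) ft/kip = 0.000362 ft/kip, R_B = δ_0 / (δ_{BB} + 1/k) = 0.071462 / (0.009667 + 0.000362) = 7.125 kip.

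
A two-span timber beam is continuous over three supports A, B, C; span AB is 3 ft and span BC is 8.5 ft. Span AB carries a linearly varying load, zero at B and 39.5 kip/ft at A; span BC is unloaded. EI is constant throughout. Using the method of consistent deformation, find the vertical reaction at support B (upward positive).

Insert a hinge at B; M_B is the redundant, and each span becomes simply supported.
Discontinuity in slope at B on the released structure — sum the simple-span end rotations:
  span AB: triangular load, peak 39.5: 7w₀L³/(360EI) = 20.74/EI
  relative rotation θ_0 = (20.74 + 0)/EI = 20.74/EI
A unit hogging moment at B produces rotation L₁/(3EI) + L₂/(3EI) = 3.833/EI.
Slope continuity at B: θ_0 = M_B·3.833/EI, so M_B = 20.74/3.833 = 5.41 kip·ft (hogging).
Span AB, ΣM about A with M_B applied at B: R_B^{AB}·3 = 59.25 + 5.41, so R_B^{AB} = 21.55 kip and R_A = 59.25 − 21.55 = 37.7 kip.
Span BC, ΣM about C: R_B^{BC}·8.5 = 0 + 5.41, so R_B^{BC} = 0.6364 kip and R_C = 0 − 0.6364 = -0.6364 kip.
R_B = 21.55 + 0.6364 = 22.19 kip.

R_B = 22.19 kip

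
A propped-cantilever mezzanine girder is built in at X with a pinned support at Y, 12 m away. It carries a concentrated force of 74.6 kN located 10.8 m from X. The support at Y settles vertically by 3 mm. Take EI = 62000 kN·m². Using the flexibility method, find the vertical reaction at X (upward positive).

R_X = 11.48 kN

Take the reaction at Y as the redundant and release it; the primary structure is a cantilever fixed at X.
Primary-structure tip deflection at Y by superposition:
  point load 74.6 at a = 10.8: Pa²(3L − a)/(6EI) = 36546/EI
Tip deflection under a unit load at Y: L³/(3EI) = 576/EI.
With EI = 62000 kN·m²: δ_0 = 0.58945 m and δ_{YY} = 0.00929 m/kN.
Compatibility — the beam at Y must follow the support down by 0.003 m: δ_0 − R_Y·δ_{YY} = 0.003, so R_Y = (0.58945 − 0.003)/0.00929 = 63.12 kN.
Vertical equilibrium: R_X = ΣP − R_Y = 74.6 − 63.12 = 11.48 kN.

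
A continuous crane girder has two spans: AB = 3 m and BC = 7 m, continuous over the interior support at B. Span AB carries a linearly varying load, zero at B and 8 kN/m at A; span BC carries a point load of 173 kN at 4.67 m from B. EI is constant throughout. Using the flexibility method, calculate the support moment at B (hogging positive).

Insert a hinge at B; M_B is the redundant, and each span becomes simply supported.
Discontinuity in slope at B on the released structure — sum the simple-span end rotations:
  span AB: triangular load, peak 8: 7w₀L³/(360EI) = 4.2/EI
  span BC: point load 173 at a = 4.67: Pab(L + b)/(6LEI) = 418.2/EI
  relative rotation θ_0 = (4.2 + 418.2)/EI = 422.4/EI
A unit hogging moment at B produces rotation L₁/(3EI) + L₂/(3EI) = 3.333/EI.
Slope continuity at B: θ_0 = M_B·3.333/EI, so M_B = 422.4/3.333 = 126.7 kN·m (hogging).

M_B = 126.7 kN·m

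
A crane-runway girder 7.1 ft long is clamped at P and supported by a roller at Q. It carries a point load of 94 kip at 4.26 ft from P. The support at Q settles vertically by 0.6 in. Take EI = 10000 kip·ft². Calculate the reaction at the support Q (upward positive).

R_Q = 36.42 kip

Take the reaction at Q as the redundant and release it; the primary structure is a cantilever fixed at P.
Downward deflection at the released point Q due to the loads:
  point load 94 at a = 4.26: Pa²(3L − a)/(6EI) = 4845/EI
Flexibility coefficient — unit upward force at Q: δ_{QQ} = L³/(3EI) = 119.3/EI.
With EI = 10000 kip·ft²: δ_0 = 0.48447 ft and δ_{QQ} = 0.01193 ft/kip.
Compatibility — the beam at Q must follow the support down by 0.05 ft: δ_0 − R_Q·δ_{QQ} = 0.05, so R_Q = (0.48447 − 0.05)/0.01193 = 36.42 kip.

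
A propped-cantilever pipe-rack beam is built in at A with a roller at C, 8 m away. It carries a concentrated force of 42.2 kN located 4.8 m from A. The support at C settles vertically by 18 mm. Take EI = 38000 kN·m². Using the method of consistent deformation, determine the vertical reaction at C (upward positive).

R_C = 14.22 kN

Choose R_C as the redundant. The primary structure is the cantilever fixed at A.
Free-end deflection of the primary structure under the applied loading (downward +):
  point load 42.2 at a = 4.8: Pa²(3L − a)/(6EI) = 3111/EI
Flexibility coefficient — unit upward force at C: δ_{CC} = L³/(3EI) = 170.7/EI.
With EI = 38000 kN·m²: δ_0 = 0.081877 m and δ_{CC} = 0.004491 m/kN.
Compatibility — the beam at C must follow the support down by 0.018 m: δ_0 − R_C·δ_{CC} = 0.018, so R_C = (0.081877 − 0.018)/0.004491 = 14.22 kN.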